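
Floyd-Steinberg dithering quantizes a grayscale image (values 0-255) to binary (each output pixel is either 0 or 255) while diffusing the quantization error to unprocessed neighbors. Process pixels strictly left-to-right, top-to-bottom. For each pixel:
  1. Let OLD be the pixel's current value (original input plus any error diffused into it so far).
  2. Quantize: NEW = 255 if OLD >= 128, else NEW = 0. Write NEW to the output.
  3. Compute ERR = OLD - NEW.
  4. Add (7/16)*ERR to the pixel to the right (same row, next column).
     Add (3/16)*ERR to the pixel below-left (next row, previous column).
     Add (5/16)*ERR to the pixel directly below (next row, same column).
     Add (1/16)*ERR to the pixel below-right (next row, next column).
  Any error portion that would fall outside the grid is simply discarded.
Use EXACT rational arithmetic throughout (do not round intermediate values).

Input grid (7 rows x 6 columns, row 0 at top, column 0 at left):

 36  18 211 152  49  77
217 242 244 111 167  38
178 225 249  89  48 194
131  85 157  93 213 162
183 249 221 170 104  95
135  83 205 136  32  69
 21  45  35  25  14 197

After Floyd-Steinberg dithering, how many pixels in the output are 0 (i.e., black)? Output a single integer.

(0,0): OLD=36 → NEW=0, ERR=36
(0,1): OLD=135/4 → NEW=0, ERR=135/4
(0,2): OLD=14449/64 → NEW=255, ERR=-1871/64
(0,3): OLD=142551/1024 → NEW=255, ERR=-118569/1024
(0,4): OLD=-27167/16384 → NEW=0, ERR=-27167/16384
(0,5): OLD=19994919/262144 → NEW=0, ERR=19994919/262144
(1,0): OLD=15013/64 → NEW=255, ERR=-1307/64
(1,1): OLD=123075/512 → NEW=255, ERR=-7485/512
(1,2): OLD=3422079/16384 → NEW=255, ERR=-755841/16384
(1,3): OLD=3440275/65536 → NEW=0, ERR=3440275/65536
(1,4): OLD=824234201/4194304 → NEW=255, ERR=-245313319/4194304
(1,5): OLD=2425582367/67108864 → NEW=0, ERR=2425582367/67108864
(2,0): OLD=1383441/8192 → NEW=255, ERR=-705519/8192
(2,1): OLD=45305419/262144 → NEW=255, ERR=-21541301/262144
(2,2): OLD=870576289/4194304 → NEW=255, ERR=-198971231/4194304
(2,3): OLD=2375671513/33554432 → NEW=0, ERR=2375671513/33554432
(2,4): OLD=75973531915/1073741824 → NEW=0, ERR=75973531915/1073741824
(2,5): OLD=3995955724797/17179869184 → NEW=255, ERR=-384910917123/17179869184
(3,0): OLD=371946881/4194304 → NEW=0, ERR=371946881/4194304
(3,1): OLD=2813219053/33554432 → NEW=0, ERR=2813219053/33554432
(3,2): OLD=50196072663/268435456 → NEW=255, ERR=-18254968617/268435456
(3,3): OLD=1643680115525/17179869184 → NEW=0, ERR=1643680115525/17179869184
(3,4): OLD=38097124302117/137438953472 → NEW=255, ERR=3050191166757/137438953472
(3,5): OLD=371921280966923/2199023255552 → NEW=255, ERR=-188829649198837/2199023255552
(4,0): OLD=121564909295/536870912 → NEW=255, ERR=-15337173265/536870912
(4,1): OLD=2194670413859/8589934592 → NEW=255, ERR=4237092899/8589934592
(4,2): OLD=61337155279481/274877906944 → NEW=255, ERR=-8756710991239/274877906944
(4,3): OLD=817473398327741/4398046511104 → NEW=255, ERR=-304028462003779/4398046511104
(4,4): OLD=4965984961513101/70368744177664 → NEW=0, ERR=4965984961513101/70368744177664
(4,5): OLD=113071339886206651/1125899906842624 → NEW=0, ERR=113071339886206651/1125899906842624
(5,0): OLD=17339996136217/137438953472 → NEW=0, ERR=17339996136217/137438953472
(5,1): OLD=574352975507113/4398046511104 → NEW=255, ERR=-547148884824407/4398046511104
(5,2): OLD=4492548744452051/35184372088832 → NEW=0, ERR=4492548744452051/35184372088832
(5,3): OLD=204352029663405377/1125899906842624 → NEW=255, ERR=-82752446581463743/1125899906842624
(5,4): OLD=81981894567484737/2251799813685248 → NEW=0, ERR=81981894567484737/2251799813685248
(5,5): OLD=4349485173911392693/36028797018963968 → NEW=0, ERR=4349485173911392693/36028797018963968
(6,0): OLD=2610696355052443/70368744177664 → NEW=0, ERR=2610696355052443/70368744177664
(6,1): OLD=61001829995788031/1125899906842624 → NEW=0, ERR=61001829995788031/1125899906842624
(6,2): OLD=346999275663818599/4503599627370496 → NEW=0, ERR=346999275663818599/4503599627370496
(6,3): OLD=3642323455660424683/72057594037927936 → NEW=0, ERR=3642323455660424683/72057594037927936
(6,4): OLD=75555022847171064971/1152921504606846976 → NEW=0, ERR=75555022847171064971/1152921504606846976
(6,5): OLD=4900786100295354139373/18446744073709551616 → NEW=255, ERR=196866361499418477293/18446744073709551616
Output grid:
  Row 0: ..##..  (4 black, running=4)
  Row 1: ###.#.  (2 black, running=6)
  Row 2: ###..#  (2 black, running=8)
  Row 3: ..#.##  (3 black, running=11)
  Row 4: ####..  (2 black, running=13)
  Row 5: .#.#..  (4 black, running=17)
  Row 6: .....#  (5 black, running=22)

Answer: 22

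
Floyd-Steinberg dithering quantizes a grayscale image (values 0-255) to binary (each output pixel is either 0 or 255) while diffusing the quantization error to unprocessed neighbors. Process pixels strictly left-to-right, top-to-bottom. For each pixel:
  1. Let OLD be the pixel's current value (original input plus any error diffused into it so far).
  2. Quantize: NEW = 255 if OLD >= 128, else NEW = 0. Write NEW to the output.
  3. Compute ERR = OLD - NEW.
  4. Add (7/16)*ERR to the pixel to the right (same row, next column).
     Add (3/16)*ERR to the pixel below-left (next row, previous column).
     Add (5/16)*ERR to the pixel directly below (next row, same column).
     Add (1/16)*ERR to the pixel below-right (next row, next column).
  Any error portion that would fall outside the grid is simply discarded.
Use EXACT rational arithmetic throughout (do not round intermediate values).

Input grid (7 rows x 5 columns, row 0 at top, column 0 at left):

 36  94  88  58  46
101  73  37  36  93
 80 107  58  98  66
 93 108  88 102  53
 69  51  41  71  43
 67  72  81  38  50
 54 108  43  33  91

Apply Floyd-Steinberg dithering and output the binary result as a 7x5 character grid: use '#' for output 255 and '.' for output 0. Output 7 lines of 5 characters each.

(0,0): OLD=36 → NEW=0, ERR=36
(0,1): OLD=439/4 → NEW=0, ERR=439/4
(0,2): OLD=8705/64 → NEW=255, ERR=-7615/64
(0,3): OLD=6087/1024 → NEW=0, ERR=6087/1024
(0,4): OLD=796273/16384 → NEW=0, ERR=796273/16384
(1,0): OLD=8501/64 → NEW=255, ERR=-7819/64
(1,1): OLD=17299/512 → NEW=0, ERR=17299/512
(1,2): OLD=369839/16384 → NEW=0, ERR=369839/16384
(1,3): OLD=3238099/65536 → NEW=0, ERR=3238099/65536
(1,4): OLD=136499289/1048576 → NEW=255, ERR=-130887591/1048576
(2,0): OLD=394497/8192 → NEW=0, ERR=394497/8192
(2,1): OLD=35448059/262144 → NEW=255, ERR=-31398661/262144
(2,2): OLD=100780401/4194304 → NEW=0, ERR=100780401/4194304
(2,3): OLD=6842350851/67108864 → NEW=0, ERR=6842350851/67108864
(2,4): OLD=80195200597/1073741824 → NEW=0, ERR=80195200597/1073741824
(3,0): OLD=358993809/4194304 → NEW=0, ERR=358993809/4194304
(3,1): OLD=3876572381/33554432 → NEW=0, ERR=3876572381/33554432
(3,2): OLD=169312721263/1073741824 → NEW=255, ERR=-104491443857/1073741824
(3,3): OLD=229335000287/2147483648 → NEW=0, ERR=229335000287/2147483648
(3,4): OLD=4447318368715/34359738368 → NEW=255, ERR=-4314414915125/34359738368
(4,0): OLD=63033562431/536870912 → NEW=0, ERR=63033562431/536870912
(4,1): OLD=2157322866911/17179869184 → NEW=0, ERR=2157322866911/17179869184
(4,2): OLD=25500783810481/274877906944 → NEW=0, ERR=25500783810481/274877906944
(4,3): OLD=507245421555039/4398046511104 → NEW=0, ERR=507245421555039/4398046511104
(4,4): OLD=4285026485432601/70368744177664 → NEW=0, ERR=4285026485432601/70368744177664
(5,0): OLD=34974158354941/274877906944 → NEW=0, ERR=34974158354941/274877906944
(5,1): OLD=421419911016535/2199023255552 → NEW=255, ERR=-139331019149225/2199023255552
(5,2): OLD=7863307633734447/70368744177664 → NEW=0, ERR=7863307633734447/70368744177664
(5,3): OLD=39447565933086225/281474976710656 → NEW=255, ERR=-32328553128131055/281474976710656
(5,4): OLD=117044346159781931/4503599627370496 → NEW=0, ERR=117044346159781931/4503599627370496
(6,0): OLD=2880929369546893/35184372088832 → NEW=0, ERR=2880929369546893/35184372088832
(6,1): OLD=172180545488852131/1125899906842624 → NEW=255, ERR=-114923930756016989/1125899906842624
(6,2): OLD=139936111972386289/18014398509481984 → NEW=0, ERR=139936111972386289/18014398509481984
(6,3): OLD=3563557103964655579/288230376151711744 → NEW=0, ERR=3563557103964655579/288230376151711744
(6,4): OLD=448958079772568905917/4611686018427387904 → NEW=0, ERR=448958079772568905917/4611686018427387904
Row 0: ..#..
Row 1: #...#
Row 2: .#...
Row 3: ..#.#
Row 4: .....
Row 5: .#.#.
Row 6: .#...

Answer: ..#..
#...#
.#...
..#.#
.....
.#.#.
.#...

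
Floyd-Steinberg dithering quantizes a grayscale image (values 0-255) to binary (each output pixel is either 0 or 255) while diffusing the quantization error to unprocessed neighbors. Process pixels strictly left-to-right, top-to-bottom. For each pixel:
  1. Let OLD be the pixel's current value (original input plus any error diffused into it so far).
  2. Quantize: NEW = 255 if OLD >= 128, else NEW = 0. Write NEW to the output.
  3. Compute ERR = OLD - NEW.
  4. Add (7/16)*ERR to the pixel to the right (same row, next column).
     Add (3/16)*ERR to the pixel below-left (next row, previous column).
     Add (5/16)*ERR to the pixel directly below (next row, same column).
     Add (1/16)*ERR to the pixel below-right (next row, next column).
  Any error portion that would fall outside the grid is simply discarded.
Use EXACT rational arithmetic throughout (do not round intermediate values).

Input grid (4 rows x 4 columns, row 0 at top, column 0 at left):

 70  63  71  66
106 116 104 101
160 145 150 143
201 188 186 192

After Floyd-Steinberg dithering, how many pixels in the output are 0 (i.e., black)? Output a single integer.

Answer: 7

Derivation:
(0,0): OLD=70 → NEW=0, ERR=70
(0,1): OLD=749/8 → NEW=0, ERR=749/8
(0,2): OLD=14331/128 → NEW=0, ERR=14331/128
(0,3): OLD=235485/2048 → NEW=0, ERR=235485/2048
(1,0): OLD=18615/128 → NEW=255, ERR=-14025/128
(1,1): OLD=125633/1024 → NEW=0, ERR=125633/1024
(1,2): OLD=7211413/32768 → NEW=255, ERR=-1144427/32768
(1,3): OLD=67449635/524288 → NEW=255, ERR=-66243805/524288
(2,0): OLD=2437339/16384 → NEW=255, ERR=-1740581/16384
(2,1): OLD=64731225/524288 → NEW=0, ERR=64731225/524288
(2,2): OLD=185681037/1048576 → NEW=255, ERR=-81705843/1048576
(2,3): OLD=1128141273/16777216 → NEW=0, ERR=1128141273/16777216
(3,0): OLD=1601810923/8388608 → NEW=255, ERR=-537284117/8388608
(3,1): OLD=23798324341/134217728 → NEW=255, ERR=-10427196299/134217728
(3,2): OLD=317796429067/2147483648 → NEW=255, ERR=-229811901173/2147483648
(3,3): OLD=5543063306701/34359738368 → NEW=255, ERR=-3218669977139/34359738368
Output grid:
  Row 0: ....  (4 black, running=4)
  Row 1: #.##  (1 black, running=5)
  Row 2: #.#.  (2 black, running=7)
  Row 3: ####  (0 black, running=7)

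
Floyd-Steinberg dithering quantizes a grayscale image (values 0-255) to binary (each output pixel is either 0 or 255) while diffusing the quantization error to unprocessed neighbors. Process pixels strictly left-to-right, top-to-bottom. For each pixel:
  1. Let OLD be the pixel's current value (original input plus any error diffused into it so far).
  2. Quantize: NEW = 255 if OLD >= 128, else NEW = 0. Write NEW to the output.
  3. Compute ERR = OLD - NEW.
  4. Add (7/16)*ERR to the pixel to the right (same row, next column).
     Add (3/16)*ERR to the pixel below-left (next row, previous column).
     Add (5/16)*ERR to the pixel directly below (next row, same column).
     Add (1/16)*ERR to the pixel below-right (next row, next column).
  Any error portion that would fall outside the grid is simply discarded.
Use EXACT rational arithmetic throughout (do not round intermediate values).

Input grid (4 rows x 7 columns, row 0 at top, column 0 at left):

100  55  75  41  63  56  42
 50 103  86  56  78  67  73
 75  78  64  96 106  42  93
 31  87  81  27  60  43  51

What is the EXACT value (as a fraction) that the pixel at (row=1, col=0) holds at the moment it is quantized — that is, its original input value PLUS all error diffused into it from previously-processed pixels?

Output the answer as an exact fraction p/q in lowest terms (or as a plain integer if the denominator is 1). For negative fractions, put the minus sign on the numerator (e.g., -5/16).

Answer: 6385/64

Derivation:
(0,0): OLD=100 → NEW=0, ERR=100
(0,1): OLD=395/4 → NEW=0, ERR=395/4
(0,2): OLD=7565/64 → NEW=0, ERR=7565/64
(0,3): OLD=94939/1024 → NEW=0, ERR=94939/1024
(0,4): OLD=1696765/16384 → NEW=0, ERR=1696765/16384
(0,5): OLD=26557419/262144 → NEW=0, ERR=26557419/262144
(0,6): OLD=362062701/4194304 → NEW=0, ERR=362062701/4194304
(1,0): OLD=6385/64 → NEW=0, ERR=6385/64
Target (1,0): original=50, with diffused error = 6385/64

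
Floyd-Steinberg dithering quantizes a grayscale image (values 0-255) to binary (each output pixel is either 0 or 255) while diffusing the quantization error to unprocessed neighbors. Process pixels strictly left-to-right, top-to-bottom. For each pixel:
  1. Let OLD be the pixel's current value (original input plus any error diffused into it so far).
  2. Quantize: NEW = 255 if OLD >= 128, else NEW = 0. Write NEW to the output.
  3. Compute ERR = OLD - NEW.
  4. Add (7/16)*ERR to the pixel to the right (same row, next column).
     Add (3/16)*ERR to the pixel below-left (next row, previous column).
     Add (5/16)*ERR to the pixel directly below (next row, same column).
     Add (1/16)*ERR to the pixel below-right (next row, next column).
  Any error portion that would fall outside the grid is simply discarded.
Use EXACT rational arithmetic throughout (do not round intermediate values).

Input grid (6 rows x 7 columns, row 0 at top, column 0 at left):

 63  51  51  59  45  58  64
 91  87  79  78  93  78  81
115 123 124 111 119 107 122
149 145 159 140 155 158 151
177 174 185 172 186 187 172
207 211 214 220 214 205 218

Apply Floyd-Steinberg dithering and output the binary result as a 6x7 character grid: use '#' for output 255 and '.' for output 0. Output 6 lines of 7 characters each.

(0,0): OLD=63 → NEW=0, ERR=63
(0,1): OLD=1257/16 → NEW=0, ERR=1257/16
(0,2): OLD=21855/256 → NEW=0, ERR=21855/256
(0,3): OLD=394649/4096 → NEW=0, ERR=394649/4096
(0,4): OLD=5711663/65536 → NEW=0, ERR=5711663/65536
(0,5): OLD=100799049/1048576 → NEW=0, ERR=100799049/1048576
(0,6): OLD=1779335167/16777216 → NEW=0, ERR=1779335167/16777216
(1,0): OLD=32107/256 → NEW=0, ERR=32107/256
(1,1): OLD=381677/2048 → NEW=255, ERR=-140563/2048
(1,2): OLD=6463601/65536 → NEW=0, ERR=6463601/65536
(1,3): OLD=45333981/262144 → NEW=255, ERR=-21512739/262144
(1,4): OLD=1818284727/16777216 → NEW=0, ERR=1818284727/16777216
(1,5): OLD=24265036903/134217728 → NEW=255, ERR=-9960483737/134217728
(1,6): OLD=188298474281/2147483648 → NEW=0, ERR=188298474281/2147483648
(2,0): OLD=4630911/32768 → NEW=255, ERR=-3724929/32768
(2,1): OLD=81945957/1048576 → NEW=0, ERR=81945957/1048576
(2,2): OLD=2840963439/16777216 → NEW=255, ERR=-1437226641/16777216
(2,3): OLD=9980604343/134217728 → NEW=0, ERR=9980604343/134217728
(2,4): OLD=178625100007/1073741824 → NEW=255, ERR=-95179065113/1073741824
(2,5): OLD=2344782262733/34359738368 → NEW=0, ERR=2344782262733/34359738368
(2,6): OLD=95997679239275/549755813888 → NEW=255, ERR=-44190053302165/549755813888
(3,0): OLD=2149654415/16777216 → NEW=255, ERR=-2128535665/16777216
(3,1): OLD=12180112227/134217728 → NEW=0, ERR=12180112227/134217728
(3,2): OLD=204826257753/1073741824 → NEW=255, ERR=-68977907367/1073741824
(3,3): OLD=486010201887/4294967296 → NEW=0, ERR=486010201887/4294967296
(3,4): OLD=106789453540239/549755813888 → NEW=255, ERR=-33398279001201/549755813888
(3,5): OLD=581137742137373/4398046511104 → NEW=255, ERR=-540364118194147/4398046511104
(3,6): OLD=5375661541011459/70368744177664 → NEW=0, ERR=5375661541011459/70368744177664
(4,0): OLD=331503515777/2147483648 → NEW=255, ERR=-216104814463/2147483648
(4,1): OLD=4753949743629/34359738368 → NEW=255, ERR=-4007783540211/34359738368
(4,2): OLD=77396229184483/549755813888 → NEW=255, ERR=-62791503356957/549755813888
(4,3): OLD=624461239976625/4398046511104 → NEW=255, ERR=-497040620354895/4398046511104
(4,4): OLD=3574976503331523/35184372088832 → NEW=0, ERR=3574976503331523/35184372088832
(4,5): OLD=229215829081560899/1125899906842624 → NEW=255, ERR=-57888647163308221/1125899906842624
(4,6): OLD=2984975722510958789/18014398509481984 → NEW=255, ERR=-1608695897406947131/18014398509481984
(5,0): OLD=84487717697143/549755813888 → NEW=255, ERR=-55700014844297/549755813888
(5,1): OLD=450877748992765/4398046511104 → NEW=0, ERR=450877748992765/4398046511104
(5,2): OLD=6849638604239739/35184372088832 → NEW=255, ERR=-2122376278412421/35184372088832
(5,3): OLD=47908502142377607/281474976710656 → NEW=255, ERR=-23867616918839673/281474976710656
(5,4): OLD=3457875907533899629/18014398509481984 → NEW=255, ERR=-1135795712384006291/18014398509481984
(5,5): OLD=21754932814416552093/144115188075855872 → NEW=255, ERR=-14994440144926695267/144115188075855872
(5,6): OLD=325955112260917077139/2305843009213693952 → NEW=255, ERR=-262034855088574880621/2305843009213693952
Row 0: .......
Row 1: .#.#.#.
Row 2: #.#.#.#
Row 3: #.#.##.
Row 4: ####.##
Row 5: #.#####

Answer: .......
.#.#.#.
#.#.#.#
#.#.##.
####.##
#.#####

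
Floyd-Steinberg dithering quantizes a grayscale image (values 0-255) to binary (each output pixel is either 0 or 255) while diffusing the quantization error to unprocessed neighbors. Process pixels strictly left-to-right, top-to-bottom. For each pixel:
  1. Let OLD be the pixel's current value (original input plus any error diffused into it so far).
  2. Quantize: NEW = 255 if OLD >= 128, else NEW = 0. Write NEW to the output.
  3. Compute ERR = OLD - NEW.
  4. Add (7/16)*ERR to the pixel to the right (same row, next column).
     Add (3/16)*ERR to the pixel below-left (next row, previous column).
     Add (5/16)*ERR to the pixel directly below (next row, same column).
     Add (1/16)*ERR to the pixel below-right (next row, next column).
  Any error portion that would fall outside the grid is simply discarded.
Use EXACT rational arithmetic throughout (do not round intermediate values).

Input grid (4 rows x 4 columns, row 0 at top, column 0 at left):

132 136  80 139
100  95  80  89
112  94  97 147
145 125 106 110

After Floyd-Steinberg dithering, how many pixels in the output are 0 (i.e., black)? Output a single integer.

(0,0): OLD=132 → NEW=255, ERR=-123
(0,1): OLD=1315/16 → NEW=0, ERR=1315/16
(0,2): OLD=29685/256 → NEW=0, ERR=29685/256
(0,3): OLD=777139/4096 → NEW=255, ERR=-267341/4096
(1,0): OLD=19705/256 → NEW=0, ERR=19705/256
(1,1): OLD=344911/2048 → NEW=255, ERR=-177329/2048
(1,2): OLD=4669691/65536 → NEW=0, ERR=4669691/65536
(1,3): OLD=112223181/1048576 → NEW=0, ERR=112223181/1048576
(2,0): OLD=3926229/32768 → NEW=0, ERR=3926229/32768
(2,1): OLD=144214263/1048576 → NEW=255, ERR=-123172617/1048576
(2,2): OLD=173079251/2097152 → NEW=0, ERR=173079251/2097152
(2,3): OLD=7415718183/33554432 → NEW=255, ERR=-1140661977/33554432
(3,0): OLD=2691375109/16777216 → NEW=255, ERR=-1586814971/16777216
(3,1): OLD=18757049115/268435456 → NEW=0, ERR=18757049115/268435456
(3,2): OLD=638428520421/4294967296 → NEW=255, ERR=-456788140059/4294967296
(3,3): OLD=3986068101315/68719476736 → NEW=0, ERR=3986068101315/68719476736
Output grid:
  Row 0: #..#  (2 black, running=2)
  Row 1: .#..  (3 black, running=5)
  Row 2: .#.#  (2 black, running=7)
  Row 3: #.#.  (2 black, running=9)

Answer: 9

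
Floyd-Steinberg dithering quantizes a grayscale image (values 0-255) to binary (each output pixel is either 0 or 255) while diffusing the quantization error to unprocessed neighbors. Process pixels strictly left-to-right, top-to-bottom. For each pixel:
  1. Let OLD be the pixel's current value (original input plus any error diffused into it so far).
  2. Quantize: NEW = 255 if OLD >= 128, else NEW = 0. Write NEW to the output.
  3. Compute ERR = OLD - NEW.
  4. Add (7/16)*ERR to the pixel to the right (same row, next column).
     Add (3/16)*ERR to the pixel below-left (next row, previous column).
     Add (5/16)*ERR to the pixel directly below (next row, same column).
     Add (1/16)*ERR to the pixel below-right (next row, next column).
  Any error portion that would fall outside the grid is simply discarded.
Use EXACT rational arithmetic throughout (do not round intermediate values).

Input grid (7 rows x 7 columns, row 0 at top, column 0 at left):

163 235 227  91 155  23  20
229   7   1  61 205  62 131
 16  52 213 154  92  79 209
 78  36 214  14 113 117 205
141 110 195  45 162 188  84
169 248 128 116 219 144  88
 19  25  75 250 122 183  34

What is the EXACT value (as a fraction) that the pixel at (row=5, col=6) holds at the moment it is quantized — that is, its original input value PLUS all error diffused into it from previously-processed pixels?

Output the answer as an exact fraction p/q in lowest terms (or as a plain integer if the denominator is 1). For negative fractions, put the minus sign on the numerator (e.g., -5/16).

(0,0): OLD=163 → NEW=255, ERR=-92
(0,1): OLD=779/4 → NEW=255, ERR=-241/4
(0,2): OLD=12841/64 → NEW=255, ERR=-3479/64
(0,3): OLD=68831/1024 → NEW=0, ERR=68831/1024
(0,4): OLD=3021337/16384 → NEW=255, ERR=-1156583/16384
(0,5): OLD=-2066769/262144 → NEW=0, ERR=-2066769/262144
(0,6): OLD=69418697/4194304 → NEW=0, ERR=69418697/4194304
(1,0): OLD=12093/64 → NEW=255, ERR=-4227/64
(1,1): OLD=-29013/512 → NEW=0, ERR=-29013/512
(1,2): OLD=-523321/16384 → NEW=0, ERR=-523321/16384
(1,3): OLD=3368411/65536 → NEW=0, ERR=3368411/65536
(1,4): OLD=873041617/4194304 → NEW=255, ERR=-196505903/4194304
(1,5): OLD=1266018785/33554432 → NEW=0, ERR=1266018785/33554432
(1,6): OLD=81704422415/536870912 → NEW=255, ERR=-55197660145/536870912
(2,0): OLD=-125047/8192 → NEW=0, ERR=-125047/8192
(2,1): OLD=4586675/262144 → NEW=0, ERR=4586675/262144
(2,2): OLD=909194073/4194304 → NEW=255, ERR=-160353447/4194304
(2,3): OLD=4783347281/33554432 → NEW=255, ERR=-3773032879/33554432
(2,4): OLD=10321670209/268435456 → NEW=0, ERR=10321670209/268435456
(2,5): OLD=733643982475/8589934592 → NEW=0, ERR=733643982475/8589934592
(2,6): OLD=29768537150333/137438953472 → NEW=255, ERR=-5278395985027/137438953472
(3,0): OLD=320908217/4194304 → NEW=0, ERR=320908217/4194304
(3,1): OLD=2242063109/33554432 → NEW=0, ERR=2242063109/33554432
(3,2): OLD=56719337407/268435456 → NEW=255, ERR=-11731703873/268435456
(3,3): OLD=-38052827527/1073741824 → NEW=0, ERR=-38052827527/1073741824
(3,4): OLD=16286146164665/137438953472 → NEW=0, ERR=16286146164665/137438953472
(3,5): OLD=209714884921083/1099511627776 → NEW=255, ERR=-70660580161797/1099511627776
(3,6): OLD=2994544668328421/17592186044416 → NEW=255, ERR=-1491462772997659/17592186044416
(4,0): OLD=95261316599/536870912 → NEW=255, ERR=-41640765961/536870912
(4,1): OLD=803458520651/8589934592 → NEW=0, ERR=803458520651/8589934592
(4,2): OLD=30208433247173/137438953472 → NEW=255, ERR=-4838499888187/137438953472
(4,3): OLD=41792271888135/1099511627776 → NEW=0, ERR=41792271888135/1099511627776
(4,4): OLD=1771489026562949/8796093022208 → NEW=255, ERR=-471514694100091/8796093022208
(4,5): OLD=38273481881342437/281474976710656 → NEW=255, ERR=-33502637179874843/281474976710656
(4,6): OLD=6377778078765011/4503599627370496 → NEW=0, ERR=6377778078765011/4503599627370496
(5,0): OLD=22306297421841/137438953472 → NEW=255, ERR=-12740635713519/137438953472
(5,1): OLD=247637231641883/1099511627776 → NEW=255, ERR=-32738233440997/1099511627776
(5,2): OLD=1028655845189261/8796093022208 → NEW=0, ERR=1028655845189261/8796093022208
(5,3): OLD=11736811182962017/70368744177664 → NEW=255, ERR=-6207218582342303/70368744177664
(5,4): OLD=647234757096277611/4503599627370496 → NEW=255, ERR=-501183147883198869/4503599627370496
(5,5): OLD=1982759171373145851/36028797018963968 → NEW=0, ERR=1982759171373145851/36028797018963968
(5,6): OLD=60574633966439908437/576460752303423488 → NEW=0, ERR=60574633966439908437/576460752303423488
Target (5,6): original=88, with diffused error = 60574633966439908437/576460752303423488

Answer: 60574633966439908437/576460752303423488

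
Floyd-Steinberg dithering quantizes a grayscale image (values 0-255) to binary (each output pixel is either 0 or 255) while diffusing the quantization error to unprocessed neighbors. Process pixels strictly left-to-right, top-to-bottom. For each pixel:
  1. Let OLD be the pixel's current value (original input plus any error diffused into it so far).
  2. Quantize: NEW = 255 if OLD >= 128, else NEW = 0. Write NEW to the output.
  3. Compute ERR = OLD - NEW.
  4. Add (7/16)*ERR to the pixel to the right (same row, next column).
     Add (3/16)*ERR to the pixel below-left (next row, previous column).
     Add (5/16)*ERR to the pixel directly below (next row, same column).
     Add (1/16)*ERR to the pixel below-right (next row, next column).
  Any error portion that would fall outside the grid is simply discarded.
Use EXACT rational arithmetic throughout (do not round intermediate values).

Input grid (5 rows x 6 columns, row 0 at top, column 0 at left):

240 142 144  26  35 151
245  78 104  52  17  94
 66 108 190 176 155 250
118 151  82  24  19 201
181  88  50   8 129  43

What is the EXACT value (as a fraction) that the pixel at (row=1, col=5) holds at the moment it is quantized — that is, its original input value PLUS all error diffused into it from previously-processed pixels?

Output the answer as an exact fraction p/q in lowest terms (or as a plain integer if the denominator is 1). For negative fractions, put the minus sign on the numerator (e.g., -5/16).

(0,0): OLD=240 → NEW=255, ERR=-15
(0,1): OLD=2167/16 → NEW=255, ERR=-1913/16
(0,2): OLD=23473/256 → NEW=0, ERR=23473/256
(0,3): OLD=270807/4096 → NEW=0, ERR=270807/4096
(0,4): OLD=4189409/65536 → NEW=0, ERR=4189409/65536
(0,5): OLD=187660839/1048576 → NEW=255, ERR=-79726041/1048576
(1,0): OLD=55781/256 → NEW=255, ERR=-9499/256
(1,1): OLD=83267/2048 → NEW=0, ERR=83267/2048
(1,2): OLD=10182015/65536 → NEW=255, ERR=-6529665/65536
(1,3): OLD=12265043/262144 → NEW=0, ERR=12265043/262144
(1,4): OLD=793935065/16777216 → NEW=0, ERR=793935065/16777216
(1,5): OLD=25484883743/268435456 → NEW=0, ERR=25484883743/268435456
Target (1,5): original=94, with diffused error = 25484883743/268435456

Answer: 25484883743/268435456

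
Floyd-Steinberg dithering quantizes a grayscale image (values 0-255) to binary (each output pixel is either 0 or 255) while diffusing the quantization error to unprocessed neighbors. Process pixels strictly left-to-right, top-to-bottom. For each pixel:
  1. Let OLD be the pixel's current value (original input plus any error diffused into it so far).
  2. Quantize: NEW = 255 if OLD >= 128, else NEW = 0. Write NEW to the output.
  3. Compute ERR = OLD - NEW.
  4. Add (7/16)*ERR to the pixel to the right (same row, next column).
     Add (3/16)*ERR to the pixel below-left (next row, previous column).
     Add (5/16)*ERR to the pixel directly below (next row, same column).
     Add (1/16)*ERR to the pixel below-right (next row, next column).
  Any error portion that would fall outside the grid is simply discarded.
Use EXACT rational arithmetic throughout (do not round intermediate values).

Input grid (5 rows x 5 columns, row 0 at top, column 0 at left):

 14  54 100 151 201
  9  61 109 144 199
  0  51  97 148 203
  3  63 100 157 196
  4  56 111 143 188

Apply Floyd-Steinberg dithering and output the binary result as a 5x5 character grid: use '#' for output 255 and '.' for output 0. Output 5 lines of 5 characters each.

Answer: ...##
..#.#
..#.#
..###
....#

Derivation:
(0,0): OLD=14 → NEW=0, ERR=14
(0,1): OLD=481/8 → NEW=0, ERR=481/8
(0,2): OLD=16167/128 → NEW=0, ERR=16167/128
(0,3): OLD=422417/2048 → NEW=255, ERR=-99823/2048
(0,4): OLD=5887607/32768 → NEW=255, ERR=-2468233/32768
(1,0): OLD=3155/128 → NEW=0, ERR=3155/128
(1,1): OLD=117893/1024 → NEW=0, ERR=117893/1024
(1,2): OLD=6339241/32768 → NEW=255, ERR=-2016599/32768
(1,3): OLD=12532373/131072 → NEW=0, ERR=12532373/131072
(1,4): OLD=449306527/2097152 → NEW=255, ERR=-85467233/2097152
(2,0): OLD=479879/16384 → NEW=0, ERR=479879/16384
(2,1): OLD=47077757/524288 → NEW=0, ERR=47077757/524288
(2,2): OLD=1192661047/8388608 → NEW=255, ERR=-946433993/8388608
(2,3): OLD=15707689013/134217728 → NEW=0, ERR=15707689013/134217728
(2,4): OLD=531376639027/2147483648 → NEW=255, ERR=-16231691213/2147483648
(3,0): OLD=243179735/8388608 → NEW=0, ERR=243179735/8388608
(3,1): OLD=5665295819/67108864 → NEW=0, ERR=5665295819/67108864
(3,2): OLD=277522759657/2147483648 → NEW=255, ERR=-270085570583/2147483648
(3,3): OLD=558689109361/4294967296 → NEW=255, ERR=-536527551119/4294967296
(3,4): OLD=10053653718709/68719476736 → NEW=255, ERR=-7469812848971/68719476736
(4,0): OLD=31018044153/1073741824 → NEW=0, ERR=31018044153/1073741824
(4,1): OLD=2516842598201/34359738368 → NEW=0, ERR=2516842598201/34359738368
(4,2): OLD=47057918114807/549755813888 → NEW=0, ERR=47057918114807/549755813888
(4,3): OLD=995451681818681/8796093022208 → NEW=0, ERR=995451681818681/8796093022208
(4,4): OLD=27547320935499279/140737488355328 → NEW=255, ERR=-8340738595109361/140737488355328
Row 0: ...##
Row 1: ..#.#
Row 2: ..#.#
Row 3: ..###
Row 4: ....#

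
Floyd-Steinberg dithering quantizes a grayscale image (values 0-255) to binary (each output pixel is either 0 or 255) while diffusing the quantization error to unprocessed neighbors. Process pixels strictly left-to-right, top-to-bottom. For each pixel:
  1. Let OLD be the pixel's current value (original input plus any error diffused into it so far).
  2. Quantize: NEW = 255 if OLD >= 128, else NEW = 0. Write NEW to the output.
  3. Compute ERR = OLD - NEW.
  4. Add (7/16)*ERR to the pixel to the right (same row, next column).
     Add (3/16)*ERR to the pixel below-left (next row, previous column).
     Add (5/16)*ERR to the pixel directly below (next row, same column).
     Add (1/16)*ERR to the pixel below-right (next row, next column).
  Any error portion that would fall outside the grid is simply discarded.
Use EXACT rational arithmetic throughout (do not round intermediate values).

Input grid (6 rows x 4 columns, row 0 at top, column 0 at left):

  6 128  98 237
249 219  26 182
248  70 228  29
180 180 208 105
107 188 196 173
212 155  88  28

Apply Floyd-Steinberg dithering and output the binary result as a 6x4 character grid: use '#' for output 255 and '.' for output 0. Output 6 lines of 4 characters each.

Answer: .#.#
##.#
#.#.
###.
.#.#
##..

Derivation:
(0,0): OLD=6 → NEW=0, ERR=6
(0,1): OLD=1045/8 → NEW=255, ERR=-995/8
(0,2): OLD=5579/128 → NEW=0, ERR=5579/128
(0,3): OLD=524429/2048 → NEW=255, ERR=2189/2048
(1,0): OLD=29127/128 → NEW=255, ERR=-3513/128
(1,1): OLD=180913/1024 → NEW=255, ERR=-80207/1024
(1,2): OLD=-72763/32768 → NEW=0, ERR=-72763/32768
(1,3): OLD=96514419/524288 → NEW=255, ERR=-37179021/524288
(2,0): OLD=3682091/16384 → NEW=255, ERR=-495829/16384
(2,1): OLD=15807817/524288 → NEW=0, ERR=15807817/524288
(2,2): OLD=233104157/1048576 → NEW=255, ERR=-34282723/1048576
(2,3): OLD=-127558423/16777216 → NEW=0, ERR=-127558423/16777216
(3,0): OLD=1478040251/8388608 → NEW=255, ERR=-661054789/8388608
(3,1): OLD=19719783077/134217728 → NEW=255, ERR=-14505737563/134217728
(3,2): OLD=324180892123/2147483648 → NEW=255, ERR=-223427438117/2147483648
(3,3): OLD=1891932054397/34359738368 → NEW=0, ERR=1891932054397/34359738368
(4,0): OLD=133379154527/2147483648 → NEW=0, ERR=133379154527/2147483648
(4,1): OLD=2696656774749/17179869184 → NEW=255, ERR=-1684209867171/17179869184
(4,2): OLD=68261333679357/549755813888 → NEW=0, ERR=68261333679357/549755813888
(4,3): OLD=2093710568791291/8796093022208 → NEW=255, ERR=-149293151871749/8796093022208
(5,0): OLD=58556652851695/274877906944 → NEW=255, ERR=-11537213419025/274877906944
(5,1): OLD=1171328916425513/8796093022208 → NEW=255, ERR=-1071674804237527/8796093022208
(5,2): OLD=282308972885873/4398046511104 → NEW=0, ERR=282308972885873/4398046511104
(5,3): OLD=8238690873862373/140737488355328 → NEW=0, ERR=8238690873862373/140737488355328
Row 0: .#.#
Row 1: ##.#
Row 2: #.#.
Row 3: ###.
Row 4: .#.#
Row 5: ##..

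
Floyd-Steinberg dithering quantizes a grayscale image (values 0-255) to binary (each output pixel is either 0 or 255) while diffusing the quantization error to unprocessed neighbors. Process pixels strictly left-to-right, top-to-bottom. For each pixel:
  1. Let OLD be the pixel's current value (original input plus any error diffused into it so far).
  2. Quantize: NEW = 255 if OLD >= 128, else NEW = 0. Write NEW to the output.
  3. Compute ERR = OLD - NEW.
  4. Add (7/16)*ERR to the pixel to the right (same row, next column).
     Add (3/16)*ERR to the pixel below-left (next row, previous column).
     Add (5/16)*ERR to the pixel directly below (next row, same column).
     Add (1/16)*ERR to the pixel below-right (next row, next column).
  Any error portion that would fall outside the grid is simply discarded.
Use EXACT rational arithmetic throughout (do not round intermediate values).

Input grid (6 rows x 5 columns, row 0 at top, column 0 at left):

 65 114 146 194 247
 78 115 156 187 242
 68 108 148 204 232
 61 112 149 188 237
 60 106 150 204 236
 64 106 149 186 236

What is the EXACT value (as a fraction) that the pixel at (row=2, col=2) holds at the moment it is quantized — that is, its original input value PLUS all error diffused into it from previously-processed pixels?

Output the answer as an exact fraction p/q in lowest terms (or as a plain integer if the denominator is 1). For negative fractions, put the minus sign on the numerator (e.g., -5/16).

Answer: 2030226609/16777216

Derivation:
(0,0): OLD=65 → NEW=0, ERR=65
(0,1): OLD=2279/16 → NEW=255, ERR=-1801/16
(0,2): OLD=24769/256 → NEW=0, ERR=24769/256
(0,3): OLD=968007/4096 → NEW=255, ERR=-76473/4096
(0,4): OLD=15652081/65536 → NEW=255, ERR=-1059599/65536
(1,0): OLD=19765/256 → NEW=0, ERR=19765/256
(1,1): OLD=278131/2048 → NEW=255, ERR=-244109/2048
(1,2): OLD=8097135/65536 → NEW=0, ERR=8097135/65536
(1,3): OLD=62451971/262144 → NEW=255, ERR=-4394749/262144
(1,4): OLD=958172073/4194304 → NEW=255, ERR=-111375447/4194304
(2,0): OLD=2286497/32768 → NEW=0, ERR=2286497/32768
(2,1): OLD=135550971/1048576 → NEW=255, ERR=-131835909/1048576
(2,2): OLD=2030226609/16777216 → NEW=0, ERR=2030226609/16777216
Target (2,2): original=148, with diffused error = 2030226609/16777216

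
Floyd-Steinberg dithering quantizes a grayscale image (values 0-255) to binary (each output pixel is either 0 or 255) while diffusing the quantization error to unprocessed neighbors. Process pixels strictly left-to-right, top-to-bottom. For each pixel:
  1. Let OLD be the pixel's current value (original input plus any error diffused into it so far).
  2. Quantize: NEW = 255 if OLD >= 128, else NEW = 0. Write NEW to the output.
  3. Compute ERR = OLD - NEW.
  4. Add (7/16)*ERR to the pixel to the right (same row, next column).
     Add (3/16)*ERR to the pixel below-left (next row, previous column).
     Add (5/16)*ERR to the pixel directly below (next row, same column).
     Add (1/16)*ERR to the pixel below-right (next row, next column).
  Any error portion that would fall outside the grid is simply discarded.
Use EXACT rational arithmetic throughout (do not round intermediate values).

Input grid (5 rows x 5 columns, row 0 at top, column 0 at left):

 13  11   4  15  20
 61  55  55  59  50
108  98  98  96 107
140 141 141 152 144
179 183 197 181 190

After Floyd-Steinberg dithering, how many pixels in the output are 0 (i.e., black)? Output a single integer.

(0,0): OLD=13 → NEW=0, ERR=13
(0,1): OLD=267/16 → NEW=0, ERR=267/16
(0,2): OLD=2893/256 → NEW=0, ERR=2893/256
(0,3): OLD=81691/4096 → NEW=0, ERR=81691/4096
(0,4): OLD=1882557/65536 → NEW=0, ERR=1882557/65536
(1,0): OLD=17457/256 → NEW=0, ERR=17457/256
(1,1): OLD=190423/2048 → NEW=0, ERR=190423/2048
(1,2): OLD=6815267/65536 → NEW=0, ERR=6815267/65536
(1,3): OLD=30624103/262144 → NEW=0, ERR=30624103/262144
(1,4): OLD=466963285/4194304 → NEW=0, ERR=466963285/4194304
(2,0): OLD=4808493/32768 → NEW=255, ERR=-3547347/32768
(2,1): OLD=108480063/1048576 → NEW=0, ERR=108480063/1048576
(2,2): OLD=3413734781/16777216 → NEW=255, ERR=-864455299/16777216
(2,3): OLD=36866597415/268435456 → NEW=255, ERR=-31584443865/268435456
(2,4): OLD=419257726289/4294967296 → NEW=0, ERR=419257726289/4294967296
(3,0): OLD=2106674909/16777216 → NEW=0, ERR=2106674909/16777216
(3,1): OLD=28432460569/134217728 → NEW=255, ERR=-5793060071/134217728
(3,2): OLD=388348688355/4294967296 → NEW=0, ERR=388348688355/4294967296
(3,3): OLD=1459189799435/8589934592 → NEW=255, ERR=-731243521525/8589934592
(3,4): OLD=17854379708503/137438953472 → NEW=255, ERR=-17192553426857/137438953472
(4,0): OLD=451287389139/2147483648 → NEW=255, ERR=-96320941101/2147483648
(4,1): OLD=12004636297683/68719476736 → NEW=255, ERR=-5518830269997/68719476736
(4,2): OLD=188523982577341/1099511627776 → NEW=255, ERR=-91851482505539/1099511627776
(4,3): OLD=1760025424698835/17592186044416 → NEW=0, ERR=1760025424698835/17592186044416
(4,4): OLD=53299602622644805/281474976710656 → NEW=255, ERR=-18476516438572475/281474976710656
Output grid:
  Row 0: .....  (5 black, running=5)
  Row 1: .....  (5 black, running=10)
  Row 2: #.##.  (2 black, running=12)
  Row 3: .#.##  (2 black, running=14)
  Row 4: ###.#  (1 black, running=15)

Answer: 15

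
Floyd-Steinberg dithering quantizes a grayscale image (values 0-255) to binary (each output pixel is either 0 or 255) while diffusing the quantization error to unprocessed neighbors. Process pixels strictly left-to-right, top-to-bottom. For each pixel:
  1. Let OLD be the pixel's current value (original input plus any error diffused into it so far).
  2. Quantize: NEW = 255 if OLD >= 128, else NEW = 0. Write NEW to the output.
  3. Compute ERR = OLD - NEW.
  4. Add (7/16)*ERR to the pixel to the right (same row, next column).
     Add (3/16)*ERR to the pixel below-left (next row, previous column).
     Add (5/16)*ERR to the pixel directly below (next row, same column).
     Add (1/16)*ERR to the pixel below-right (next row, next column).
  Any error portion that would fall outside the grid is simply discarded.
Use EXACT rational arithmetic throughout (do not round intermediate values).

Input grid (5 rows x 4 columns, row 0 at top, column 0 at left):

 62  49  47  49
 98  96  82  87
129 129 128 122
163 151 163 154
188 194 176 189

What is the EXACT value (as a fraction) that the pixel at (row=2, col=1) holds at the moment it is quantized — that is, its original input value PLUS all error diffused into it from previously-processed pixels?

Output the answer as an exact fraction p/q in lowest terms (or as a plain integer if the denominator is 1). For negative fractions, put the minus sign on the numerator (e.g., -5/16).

Answer: 92994173/524288

Derivation:
(0,0): OLD=62 → NEW=0, ERR=62
(0,1): OLD=609/8 → NEW=0, ERR=609/8
(0,2): OLD=10279/128 → NEW=0, ERR=10279/128
(0,3): OLD=172305/2048 → NEW=0, ERR=172305/2048
(1,0): OLD=16851/128 → NEW=255, ERR=-15789/128
(1,1): OLD=86789/1024 → NEW=0, ERR=86789/1024
(1,2): OLD=5397161/32768 → NEW=255, ERR=-2958679/32768
(1,3): OLD=41318127/524288 → NEW=0, ERR=41318127/524288
(2,0): OLD=1742343/16384 → NEW=0, ERR=1742343/16384
(2,1): OLD=92994173/524288 → NEW=255, ERR=-40699267/524288
Target (2,1): original=129, with diffused error = 92994173/524288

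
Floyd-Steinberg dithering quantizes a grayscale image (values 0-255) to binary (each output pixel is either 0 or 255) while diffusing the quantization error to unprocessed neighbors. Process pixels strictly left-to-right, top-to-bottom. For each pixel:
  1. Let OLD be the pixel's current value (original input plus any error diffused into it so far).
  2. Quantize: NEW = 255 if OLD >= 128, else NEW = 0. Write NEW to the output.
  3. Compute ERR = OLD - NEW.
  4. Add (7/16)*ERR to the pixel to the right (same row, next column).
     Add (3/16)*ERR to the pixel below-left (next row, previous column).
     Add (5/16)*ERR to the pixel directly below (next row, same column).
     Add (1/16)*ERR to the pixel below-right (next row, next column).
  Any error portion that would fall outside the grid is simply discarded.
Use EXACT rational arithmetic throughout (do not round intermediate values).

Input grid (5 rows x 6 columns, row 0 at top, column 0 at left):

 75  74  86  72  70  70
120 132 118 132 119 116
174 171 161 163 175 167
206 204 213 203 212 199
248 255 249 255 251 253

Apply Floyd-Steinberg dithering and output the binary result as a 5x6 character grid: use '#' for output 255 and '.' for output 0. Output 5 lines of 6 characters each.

Answer: ..#...
#.#.##
##.#.#
######
######

Derivation:
(0,0): OLD=75 → NEW=0, ERR=75
(0,1): OLD=1709/16 → NEW=0, ERR=1709/16
(0,2): OLD=33979/256 → NEW=255, ERR=-31301/256
(0,3): OLD=75805/4096 → NEW=0, ERR=75805/4096
(0,4): OLD=5118155/65536 → NEW=0, ERR=5118155/65536
(0,5): OLD=109227405/1048576 → NEW=0, ERR=109227405/1048576
(1,0): OLD=41847/256 → NEW=255, ERR=-23433/256
(1,1): OLD=219329/2048 → NEW=0, ERR=219329/2048
(1,2): OLD=8964693/65536 → NEW=255, ERR=-7746987/65536
(1,3): OLD=24397233/262144 → NEW=0, ERR=24397233/262144
(1,4): OLD=3436151923/16777216 → NEW=255, ERR=-842038157/16777216
(1,5): OLD=35292685877/268435456 → NEW=255, ERR=-33158355403/268435456
(2,0): OLD=5422299/32768 → NEW=255, ERR=-2933541/32768
(2,1): OLD=144089753/1048576 → NEW=255, ERR=-123297127/1048576
(2,2): OLD=1623356171/16777216 → NEW=0, ERR=1623356171/16777216
(2,3): OLD=29208121971/134217728 → NEW=255, ERR=-5017398669/134217728
(2,4): OLD=539520343257/4294967296 → NEW=0, ERR=539520343257/4294967296
(2,5): OLD=12384564817279/68719476736 → NEW=255, ERR=-5138901750401/68719476736
(3,0): OLD=2616848555/16777216 → NEW=255, ERR=-1661341525/16777216
(3,1): OLD=18317883855/134217728 → NEW=255, ERR=-15907636785/134217728
(3,2): OLD=190080289053/1073741824 → NEW=255, ERR=-83723876067/1073741824
(3,3): OLD=12837141670039/68719476736 → NEW=255, ERR=-4686324897641/68719476736
(3,4): OLD=112734102447927/549755813888 → NEW=255, ERR=-27453630093513/549755813888
(3,5): OLD=1421749634685657/8796093022208 → NEW=255, ERR=-821254085977383/8796093022208
(4,0): OLD=418399373349/2147483648 → NEW=255, ERR=-129208956891/2147483648
(4,1): OLD=5869664671201/34359738368 → NEW=255, ERR=-2892068612639/34359738368
(4,2): OLD=184294109670995/1099511627776 → NEW=255, ERR=-96081355411885/1099511627776
(4,3): OLD=3188076931977919/17592186044416 → NEW=255, ERR=-1297930509348161/17592186044416
(4,4): OLD=51044901084315055/281474976710656 → NEW=255, ERR=-20731217976902225/281474976710656
(4,5): OLD=848835267522159977/4503599627370496 → NEW=255, ERR=-299582637457316503/4503599627370496
Row 0: ..#...
Row 1: #.#.##
Row 2: ##.#.#
Row 3: ######
Row 4: ######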